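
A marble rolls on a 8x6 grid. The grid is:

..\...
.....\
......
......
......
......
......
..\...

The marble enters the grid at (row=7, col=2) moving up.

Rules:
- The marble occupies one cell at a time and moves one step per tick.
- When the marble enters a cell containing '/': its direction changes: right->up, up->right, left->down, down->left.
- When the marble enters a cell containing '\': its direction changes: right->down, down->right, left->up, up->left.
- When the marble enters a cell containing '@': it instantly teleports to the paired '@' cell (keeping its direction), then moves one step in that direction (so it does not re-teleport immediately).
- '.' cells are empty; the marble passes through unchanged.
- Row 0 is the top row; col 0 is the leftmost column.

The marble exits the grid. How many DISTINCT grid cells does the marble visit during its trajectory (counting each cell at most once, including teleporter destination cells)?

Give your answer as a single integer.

Answer: 3

Derivation:
Step 1: enter (7,2), '\' deflects up->left, move left to (7,1)
Step 2: enter (7,1), '.' pass, move left to (7,0)
Step 3: enter (7,0), '.' pass, move left to (7,-1)
Step 4: at (7,-1) — EXIT via left edge, pos 7
Distinct cells visited: 3 (path length 3)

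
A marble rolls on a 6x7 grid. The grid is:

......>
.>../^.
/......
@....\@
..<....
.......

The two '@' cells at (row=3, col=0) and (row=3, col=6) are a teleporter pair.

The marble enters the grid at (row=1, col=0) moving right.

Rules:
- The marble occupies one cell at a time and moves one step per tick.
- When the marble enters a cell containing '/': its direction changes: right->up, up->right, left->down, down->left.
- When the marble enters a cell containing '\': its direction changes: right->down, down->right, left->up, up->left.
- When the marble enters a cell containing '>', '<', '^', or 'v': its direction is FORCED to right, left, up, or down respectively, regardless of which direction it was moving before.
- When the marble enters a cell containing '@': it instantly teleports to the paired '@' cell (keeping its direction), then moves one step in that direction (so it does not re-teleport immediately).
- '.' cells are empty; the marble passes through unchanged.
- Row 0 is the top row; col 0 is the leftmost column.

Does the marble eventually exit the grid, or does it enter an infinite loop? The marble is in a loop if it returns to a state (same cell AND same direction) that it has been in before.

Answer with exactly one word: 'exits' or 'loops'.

Answer: exits

Derivation:
Step 1: enter (1,0), '.' pass, move right to (1,1)
Step 2: enter (1,1), '>' forces right->right, move right to (1,2)
Step 3: enter (1,2), '.' pass, move right to (1,3)
Step 4: enter (1,3), '.' pass, move right to (1,4)
Step 5: enter (1,4), '/' deflects right->up, move up to (0,4)
Step 6: enter (0,4), '.' pass, move up to (-1,4)
Step 7: at (-1,4) — EXIT via top edge, pos 4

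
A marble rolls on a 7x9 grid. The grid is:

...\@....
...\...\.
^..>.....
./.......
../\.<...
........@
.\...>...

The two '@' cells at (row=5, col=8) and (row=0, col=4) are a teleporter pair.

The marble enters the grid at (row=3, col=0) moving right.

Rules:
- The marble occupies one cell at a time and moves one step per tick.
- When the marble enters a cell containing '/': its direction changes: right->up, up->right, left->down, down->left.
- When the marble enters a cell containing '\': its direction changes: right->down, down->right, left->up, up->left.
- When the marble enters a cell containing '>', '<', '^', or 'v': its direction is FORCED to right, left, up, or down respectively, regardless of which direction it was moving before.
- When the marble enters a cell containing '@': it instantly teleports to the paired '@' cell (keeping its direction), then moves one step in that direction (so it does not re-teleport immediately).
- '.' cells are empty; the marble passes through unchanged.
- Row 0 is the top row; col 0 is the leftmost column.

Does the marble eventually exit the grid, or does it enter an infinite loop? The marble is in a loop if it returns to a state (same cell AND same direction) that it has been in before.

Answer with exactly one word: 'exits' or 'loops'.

Step 1: enter (3,0), '.' pass, move right to (3,1)
Step 2: enter (3,1), '/' deflects right->up, move up to (2,1)
Step 3: enter (2,1), '.' pass, move up to (1,1)
Step 4: enter (1,1), '.' pass, move up to (0,1)
Step 5: enter (0,1), '.' pass, move up to (-1,1)
Step 6: at (-1,1) — EXIT via top edge, pos 1

Answer: exits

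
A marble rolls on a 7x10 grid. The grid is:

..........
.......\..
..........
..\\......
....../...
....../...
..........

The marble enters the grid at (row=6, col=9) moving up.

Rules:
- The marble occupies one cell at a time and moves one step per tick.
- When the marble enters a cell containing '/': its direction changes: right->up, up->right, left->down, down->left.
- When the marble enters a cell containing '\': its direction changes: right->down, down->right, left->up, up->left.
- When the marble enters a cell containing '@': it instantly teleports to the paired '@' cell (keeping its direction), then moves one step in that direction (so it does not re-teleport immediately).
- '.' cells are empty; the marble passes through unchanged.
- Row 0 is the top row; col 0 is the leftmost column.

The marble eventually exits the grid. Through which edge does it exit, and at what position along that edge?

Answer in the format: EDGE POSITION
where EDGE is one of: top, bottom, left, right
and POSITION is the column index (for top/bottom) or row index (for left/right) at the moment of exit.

Answer: top 9

Derivation:
Step 1: enter (6,9), '.' pass, move up to (5,9)
Step 2: enter (5,9), '.' pass, move up to (4,9)
Step 3: enter (4,9), '.' pass, move up to (3,9)
Step 4: enter (3,9), '.' pass, move up to (2,9)
Step 5: enter (2,9), '.' pass, move up to (1,9)
Step 6: enter (1,9), '.' pass, move up to (0,9)
Step 7: enter (0,9), '.' pass, move up to (-1,9)
Step 8: at (-1,9) — EXIT via top edge, pos 9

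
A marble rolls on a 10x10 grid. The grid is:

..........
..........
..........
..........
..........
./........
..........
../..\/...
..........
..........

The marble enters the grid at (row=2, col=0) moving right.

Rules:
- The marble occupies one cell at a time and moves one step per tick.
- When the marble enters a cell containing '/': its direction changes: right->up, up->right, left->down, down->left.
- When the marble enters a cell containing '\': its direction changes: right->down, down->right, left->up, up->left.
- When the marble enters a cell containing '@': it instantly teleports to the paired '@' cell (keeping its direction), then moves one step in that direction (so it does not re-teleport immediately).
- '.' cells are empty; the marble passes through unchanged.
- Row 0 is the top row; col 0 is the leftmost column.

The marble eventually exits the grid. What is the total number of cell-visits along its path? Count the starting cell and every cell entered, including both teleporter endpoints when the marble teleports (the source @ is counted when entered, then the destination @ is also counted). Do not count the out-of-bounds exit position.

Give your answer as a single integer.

Step 1: enter (2,0), '.' pass, move right to (2,1)
Step 2: enter (2,1), '.' pass, move right to (2,2)
Step 3: enter (2,2), '.' pass, move right to (2,3)
Step 4: enter (2,3), '.' pass, move right to (2,4)
Step 5: enter (2,4), '.' pass, move right to (2,5)
Step 6: enter (2,5), '.' pass, move right to (2,6)
Step 7: enter (2,6), '.' pass, move right to (2,7)
Step 8: enter (2,7), '.' pass, move right to (2,8)
Step 9: enter (2,8), '.' pass, move right to (2,9)
Step 10: enter (2,9), '.' pass, move right to (2,10)
Step 11: at (2,10) — EXIT via right edge, pos 2
Path length (cell visits): 10

Answer: 10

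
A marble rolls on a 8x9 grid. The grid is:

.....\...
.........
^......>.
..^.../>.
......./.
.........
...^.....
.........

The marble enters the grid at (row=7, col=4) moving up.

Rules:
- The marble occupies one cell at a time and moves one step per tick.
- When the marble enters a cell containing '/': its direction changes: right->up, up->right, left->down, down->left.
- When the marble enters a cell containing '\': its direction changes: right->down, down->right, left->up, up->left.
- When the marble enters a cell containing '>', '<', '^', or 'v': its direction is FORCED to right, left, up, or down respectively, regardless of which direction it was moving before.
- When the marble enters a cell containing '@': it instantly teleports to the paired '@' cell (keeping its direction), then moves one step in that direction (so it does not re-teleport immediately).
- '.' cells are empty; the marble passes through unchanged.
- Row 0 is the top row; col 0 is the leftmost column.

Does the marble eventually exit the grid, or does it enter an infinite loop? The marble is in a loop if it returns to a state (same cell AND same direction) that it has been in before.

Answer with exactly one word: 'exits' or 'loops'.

Step 1: enter (7,4), '.' pass, move up to (6,4)
Step 2: enter (6,4), '.' pass, move up to (5,4)
Step 3: enter (5,4), '.' pass, move up to (4,4)
Step 4: enter (4,4), '.' pass, move up to (3,4)
Step 5: enter (3,4), '.' pass, move up to (2,4)
Step 6: enter (2,4), '.' pass, move up to (1,4)
Step 7: enter (1,4), '.' pass, move up to (0,4)
Step 8: enter (0,4), '.' pass, move up to (-1,4)
Step 9: at (-1,4) — EXIT via top edge, pos 4

Answer: exits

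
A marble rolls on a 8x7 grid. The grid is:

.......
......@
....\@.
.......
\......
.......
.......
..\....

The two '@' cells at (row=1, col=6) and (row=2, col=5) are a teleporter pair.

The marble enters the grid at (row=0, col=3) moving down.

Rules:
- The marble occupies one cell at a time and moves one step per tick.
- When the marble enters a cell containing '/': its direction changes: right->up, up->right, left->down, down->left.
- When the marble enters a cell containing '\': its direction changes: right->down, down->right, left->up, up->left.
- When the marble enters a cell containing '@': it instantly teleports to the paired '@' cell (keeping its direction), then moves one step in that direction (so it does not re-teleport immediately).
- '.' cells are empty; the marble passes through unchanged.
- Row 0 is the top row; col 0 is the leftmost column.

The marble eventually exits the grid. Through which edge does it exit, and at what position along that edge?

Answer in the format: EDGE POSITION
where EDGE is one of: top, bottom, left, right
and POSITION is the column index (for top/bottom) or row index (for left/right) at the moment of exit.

Step 1: enter (0,3), '.' pass, move down to (1,3)
Step 2: enter (1,3), '.' pass, move down to (2,3)
Step 3: enter (2,3), '.' pass, move down to (3,3)
Step 4: enter (3,3), '.' pass, move down to (4,3)
Step 5: enter (4,3), '.' pass, move down to (5,3)
Step 6: enter (5,3), '.' pass, move down to (6,3)
Step 7: enter (6,3), '.' pass, move down to (7,3)
Step 8: enter (7,3), '.' pass, move down to (8,3)
Step 9: at (8,3) — EXIT via bottom edge, pos 3

Answer: bottom 3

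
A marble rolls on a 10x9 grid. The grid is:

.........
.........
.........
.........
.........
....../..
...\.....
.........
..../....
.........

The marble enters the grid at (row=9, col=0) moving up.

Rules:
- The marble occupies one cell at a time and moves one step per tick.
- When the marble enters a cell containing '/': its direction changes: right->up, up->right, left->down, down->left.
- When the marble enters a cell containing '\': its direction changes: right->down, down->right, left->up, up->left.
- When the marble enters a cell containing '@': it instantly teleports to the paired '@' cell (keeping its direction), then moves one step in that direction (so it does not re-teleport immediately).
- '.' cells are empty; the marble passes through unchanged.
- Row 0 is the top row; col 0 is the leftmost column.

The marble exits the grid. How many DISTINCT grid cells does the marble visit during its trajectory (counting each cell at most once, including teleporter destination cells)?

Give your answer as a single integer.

Answer: 10

Derivation:
Step 1: enter (9,0), '.' pass, move up to (8,0)
Step 2: enter (8,0), '.' pass, move up to (7,0)
Step 3: enter (7,0), '.' pass, move up to (6,0)
Step 4: enter (6,0), '.' pass, move up to (5,0)
Step 5: enter (5,0), '.' pass, move up to (4,0)
Step 6: enter (4,0), '.' pass, move up to (3,0)
Step 7: enter (3,0), '.' pass, move up to (2,0)
Step 8: enter (2,0), '.' pass, move up to (1,0)
Step 9: enter (1,0), '.' pass, move up to (0,0)
Step 10: enter (0,0), '.' pass, move up to (-1,0)
Step 11: at (-1,0) — EXIT via top edge, pos 0
Distinct cells visited: 10 (path length 10)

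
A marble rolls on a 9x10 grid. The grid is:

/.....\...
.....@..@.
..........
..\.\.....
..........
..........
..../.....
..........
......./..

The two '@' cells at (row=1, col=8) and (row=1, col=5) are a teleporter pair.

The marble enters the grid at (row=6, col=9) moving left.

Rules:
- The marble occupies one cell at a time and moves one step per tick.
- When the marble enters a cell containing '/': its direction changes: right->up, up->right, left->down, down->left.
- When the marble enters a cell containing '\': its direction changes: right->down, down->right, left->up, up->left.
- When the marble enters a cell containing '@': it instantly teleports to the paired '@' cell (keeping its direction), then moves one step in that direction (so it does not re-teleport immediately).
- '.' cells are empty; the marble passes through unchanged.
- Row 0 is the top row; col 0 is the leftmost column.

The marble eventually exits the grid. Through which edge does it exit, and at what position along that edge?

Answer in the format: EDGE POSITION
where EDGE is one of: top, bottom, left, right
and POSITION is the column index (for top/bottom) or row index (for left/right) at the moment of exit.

Answer: bottom 4

Derivation:
Step 1: enter (6,9), '.' pass, move left to (6,8)
Step 2: enter (6,8), '.' pass, move left to (6,7)
Step 3: enter (6,7), '.' pass, move left to (6,6)
Step 4: enter (6,6), '.' pass, move left to (6,5)
Step 5: enter (6,5), '.' pass, move left to (6,4)
Step 6: enter (6,4), '/' deflects left->down, move down to (7,4)
Step 7: enter (7,4), '.' pass, move down to (8,4)
Step 8: enter (8,4), '.' pass, move down to (9,4)
Step 9: at (9,4) — EXIT via bottom edge, pos 4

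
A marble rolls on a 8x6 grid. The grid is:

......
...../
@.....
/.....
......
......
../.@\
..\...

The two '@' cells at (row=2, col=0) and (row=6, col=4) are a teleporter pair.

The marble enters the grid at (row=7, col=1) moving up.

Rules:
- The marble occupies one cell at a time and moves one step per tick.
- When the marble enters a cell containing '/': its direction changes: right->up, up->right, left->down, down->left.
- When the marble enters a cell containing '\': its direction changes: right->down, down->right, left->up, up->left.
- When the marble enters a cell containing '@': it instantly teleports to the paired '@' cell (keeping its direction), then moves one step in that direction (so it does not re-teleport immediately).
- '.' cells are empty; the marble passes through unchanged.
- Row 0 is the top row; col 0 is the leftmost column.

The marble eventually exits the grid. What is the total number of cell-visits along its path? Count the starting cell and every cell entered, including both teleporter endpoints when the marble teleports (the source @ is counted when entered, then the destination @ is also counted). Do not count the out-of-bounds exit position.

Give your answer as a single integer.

Answer: 8

Derivation:
Step 1: enter (7,1), '.' pass, move up to (6,1)
Step 2: enter (6,1), '.' pass, move up to (5,1)
Step 3: enter (5,1), '.' pass, move up to (4,1)
Step 4: enter (4,1), '.' pass, move up to (3,1)
Step 5: enter (3,1), '.' pass, move up to (2,1)
Step 6: enter (2,1), '.' pass, move up to (1,1)
Step 7: enter (1,1), '.' pass, move up to (0,1)
Step 8: enter (0,1), '.' pass, move up to (-1,1)
Step 9: at (-1,1) — EXIT via top edge, pos 1
Path length (cell visits): 8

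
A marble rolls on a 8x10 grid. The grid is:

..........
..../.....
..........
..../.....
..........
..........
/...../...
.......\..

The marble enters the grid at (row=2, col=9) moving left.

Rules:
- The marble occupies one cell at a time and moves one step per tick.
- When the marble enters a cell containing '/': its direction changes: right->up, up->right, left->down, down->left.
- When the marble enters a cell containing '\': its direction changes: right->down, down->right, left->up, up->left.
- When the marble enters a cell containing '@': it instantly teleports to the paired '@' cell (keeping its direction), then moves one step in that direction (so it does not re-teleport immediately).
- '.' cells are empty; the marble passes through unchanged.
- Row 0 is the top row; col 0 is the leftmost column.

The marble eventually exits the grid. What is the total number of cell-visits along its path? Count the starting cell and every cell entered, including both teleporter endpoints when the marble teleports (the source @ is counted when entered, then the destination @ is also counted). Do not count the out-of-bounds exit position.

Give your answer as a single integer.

Step 1: enter (2,9), '.' pass, move left to (2,8)
Step 2: enter (2,8), '.' pass, move left to (2,7)
Step 3: enter (2,7), '.' pass, move left to (2,6)
Step 4: enter (2,6), '.' pass, move left to (2,5)
Step 5: enter (2,5), '.' pass, move left to (2,4)
Step 6: enter (2,4), '.' pass, move left to (2,3)
Step 7: enter (2,3), '.' pass, move left to (2,2)
Step 8: enter (2,2), '.' pass, move left to (2,1)
Step 9: enter (2,1), '.' pass, move left to (2,0)
Step 10: enter (2,0), '.' pass, move left to (2,-1)
Step 11: at (2,-1) — EXIT via left edge, pos 2
Path length (cell visits): 10

Answer: 10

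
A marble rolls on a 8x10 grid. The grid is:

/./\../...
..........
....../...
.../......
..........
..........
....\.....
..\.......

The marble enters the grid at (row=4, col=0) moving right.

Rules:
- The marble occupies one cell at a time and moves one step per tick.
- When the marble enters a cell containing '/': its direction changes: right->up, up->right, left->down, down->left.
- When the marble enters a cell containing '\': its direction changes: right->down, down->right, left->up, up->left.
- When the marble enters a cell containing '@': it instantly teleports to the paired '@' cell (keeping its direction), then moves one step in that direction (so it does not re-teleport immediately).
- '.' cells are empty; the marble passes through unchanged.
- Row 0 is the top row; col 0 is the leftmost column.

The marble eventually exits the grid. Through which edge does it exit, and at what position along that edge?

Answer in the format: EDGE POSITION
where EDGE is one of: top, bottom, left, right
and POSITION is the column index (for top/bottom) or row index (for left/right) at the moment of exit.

Step 1: enter (4,0), '.' pass, move right to (4,1)
Step 2: enter (4,1), '.' pass, move right to (4,2)
Step 3: enter (4,2), '.' pass, move right to (4,3)
Step 4: enter (4,3), '.' pass, move right to (4,4)
Step 5: enter (4,4), '.' pass, move right to (4,5)
Step 6: enter (4,5), '.' pass, move right to (4,6)
Step 7: enter (4,6), '.' pass, move right to (4,7)
Step 8: enter (4,7), '.' pass, move right to (4,8)
Step 9: enter (4,8), '.' pass, move right to (4,9)
Step 10: enter (4,9), '.' pass, move right to (4,10)
Step 11: at (4,10) — EXIT via right edge, pos 4

Answer: right 4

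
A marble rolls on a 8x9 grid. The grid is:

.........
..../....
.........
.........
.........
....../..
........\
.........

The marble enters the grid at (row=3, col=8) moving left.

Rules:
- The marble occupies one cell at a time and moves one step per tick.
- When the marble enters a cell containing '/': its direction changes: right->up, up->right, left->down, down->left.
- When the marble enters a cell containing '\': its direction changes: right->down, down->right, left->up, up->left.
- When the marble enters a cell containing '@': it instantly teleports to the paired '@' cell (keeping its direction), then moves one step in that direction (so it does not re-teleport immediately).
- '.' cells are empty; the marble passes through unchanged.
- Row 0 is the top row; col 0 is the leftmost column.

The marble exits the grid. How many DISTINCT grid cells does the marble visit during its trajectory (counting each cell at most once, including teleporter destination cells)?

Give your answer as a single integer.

Step 1: enter (3,8), '.' pass, move left to (3,7)
Step 2: enter (3,7), '.' pass, move left to (3,6)
Step 3: enter (3,6), '.' pass, move left to (3,5)
Step 4: enter (3,5), '.' pass, move left to (3,4)
Step 5: enter (3,4), '.' pass, move left to (3,3)
Step 6: enter (3,3), '.' pass, move left to (3,2)
Step 7: enter (3,2), '.' pass, move left to (3,1)
Step 8: enter (3,1), '.' pass, move left to (3,0)
Step 9: enter (3,0), '.' pass, move left to (3,-1)
Step 10: at (3,-1) — EXIT via left edge, pos 3
Distinct cells visited: 9 (path length 9)

Answer: 9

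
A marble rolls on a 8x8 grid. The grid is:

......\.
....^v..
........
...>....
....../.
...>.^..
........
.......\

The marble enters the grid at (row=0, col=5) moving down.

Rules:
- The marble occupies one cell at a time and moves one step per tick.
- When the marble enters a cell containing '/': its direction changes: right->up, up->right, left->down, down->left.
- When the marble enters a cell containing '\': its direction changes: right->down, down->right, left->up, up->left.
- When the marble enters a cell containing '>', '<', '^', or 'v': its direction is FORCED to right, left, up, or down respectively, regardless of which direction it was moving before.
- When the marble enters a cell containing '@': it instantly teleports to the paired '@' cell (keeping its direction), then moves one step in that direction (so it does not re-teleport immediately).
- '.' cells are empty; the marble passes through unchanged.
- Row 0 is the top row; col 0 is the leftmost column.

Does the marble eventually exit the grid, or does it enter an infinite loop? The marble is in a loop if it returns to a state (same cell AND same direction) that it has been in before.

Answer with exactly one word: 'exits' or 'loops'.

Step 1: enter (0,5), '.' pass, move down to (1,5)
Step 2: enter (1,5), 'v' forces down->down, move down to (2,5)
Step 3: enter (2,5), '.' pass, move down to (3,5)
Step 4: enter (3,5), '.' pass, move down to (4,5)
Step 5: enter (4,5), '.' pass, move down to (5,5)
Step 6: enter (5,5), '^' forces down->up, move up to (4,5)
Step 7: enter (4,5), '.' pass, move up to (3,5)
Step 8: enter (3,5), '.' pass, move up to (2,5)
Step 9: enter (2,5), '.' pass, move up to (1,5)
Step 10: enter (1,5), 'v' forces up->down, move down to (2,5)
Step 11: at (2,5) dir=down — LOOP DETECTED (seen before)

Answer: loops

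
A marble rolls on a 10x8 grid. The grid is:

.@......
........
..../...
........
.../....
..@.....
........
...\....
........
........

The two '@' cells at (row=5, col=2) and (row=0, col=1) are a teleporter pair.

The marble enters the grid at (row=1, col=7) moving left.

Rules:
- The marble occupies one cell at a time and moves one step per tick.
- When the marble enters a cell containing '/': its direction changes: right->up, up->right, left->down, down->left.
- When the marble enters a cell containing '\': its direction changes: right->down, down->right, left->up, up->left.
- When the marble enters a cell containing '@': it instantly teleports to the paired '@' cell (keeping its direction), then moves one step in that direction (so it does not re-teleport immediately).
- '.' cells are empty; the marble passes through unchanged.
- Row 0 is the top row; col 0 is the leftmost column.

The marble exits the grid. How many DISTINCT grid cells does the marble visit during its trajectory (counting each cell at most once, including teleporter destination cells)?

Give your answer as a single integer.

Step 1: enter (1,7), '.' pass, move left to (1,6)
Step 2: enter (1,6), '.' pass, move left to (1,5)
Step 3: enter (1,5), '.' pass, move left to (1,4)
Step 4: enter (1,4), '.' pass, move left to (1,3)
Step 5: enter (1,3), '.' pass, move left to (1,2)
Step 6: enter (1,2), '.' pass, move left to (1,1)
Step 7: enter (1,1), '.' pass, move left to (1,0)
Step 8: enter (1,0), '.' pass, move left to (1,-1)
Step 9: at (1,-1) — EXIT via left edge, pos 1
Distinct cells visited: 8 (path length 8)

Answer: 8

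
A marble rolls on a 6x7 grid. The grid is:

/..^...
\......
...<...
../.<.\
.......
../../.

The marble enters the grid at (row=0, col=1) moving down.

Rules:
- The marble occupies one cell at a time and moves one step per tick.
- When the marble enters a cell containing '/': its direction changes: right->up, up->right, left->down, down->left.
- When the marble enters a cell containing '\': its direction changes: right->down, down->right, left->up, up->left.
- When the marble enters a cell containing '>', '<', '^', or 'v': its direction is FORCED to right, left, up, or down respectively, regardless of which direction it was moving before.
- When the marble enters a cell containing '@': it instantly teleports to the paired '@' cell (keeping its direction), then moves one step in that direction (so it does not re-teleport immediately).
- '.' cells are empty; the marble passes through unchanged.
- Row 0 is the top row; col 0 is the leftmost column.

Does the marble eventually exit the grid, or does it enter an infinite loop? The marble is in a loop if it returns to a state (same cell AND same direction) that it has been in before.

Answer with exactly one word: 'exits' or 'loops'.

Step 1: enter (0,1), '.' pass, move down to (1,1)
Step 2: enter (1,1), '.' pass, move down to (2,1)
Step 3: enter (2,1), '.' pass, move down to (3,1)
Step 4: enter (3,1), '.' pass, move down to (4,1)
Step 5: enter (4,1), '.' pass, move down to (5,1)
Step 6: enter (5,1), '.' pass, move down to (6,1)
Step 7: at (6,1) — EXIT via bottom edge, pos 1

Answer: exits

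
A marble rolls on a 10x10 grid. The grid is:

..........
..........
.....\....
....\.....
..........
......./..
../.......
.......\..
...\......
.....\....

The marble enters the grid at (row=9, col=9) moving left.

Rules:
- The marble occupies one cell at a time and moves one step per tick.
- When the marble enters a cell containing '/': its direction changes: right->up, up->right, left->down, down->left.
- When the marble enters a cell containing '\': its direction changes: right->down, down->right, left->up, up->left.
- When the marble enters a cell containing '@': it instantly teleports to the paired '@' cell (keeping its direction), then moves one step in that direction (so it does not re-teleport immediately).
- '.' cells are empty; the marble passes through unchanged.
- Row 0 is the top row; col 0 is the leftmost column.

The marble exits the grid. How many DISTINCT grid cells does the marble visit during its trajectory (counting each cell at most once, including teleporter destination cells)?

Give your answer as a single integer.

Step 1: enter (9,9), '.' pass, move left to (9,8)
Step 2: enter (9,8), '.' pass, move left to (9,7)
Step 3: enter (9,7), '.' pass, move left to (9,6)
Step 4: enter (9,6), '.' pass, move left to (9,5)
Step 5: enter (9,5), '\' deflects left->up, move up to (8,5)
Step 6: enter (8,5), '.' pass, move up to (7,5)
Step 7: enter (7,5), '.' pass, move up to (6,5)
Step 8: enter (6,5), '.' pass, move up to (5,5)
Step 9: enter (5,5), '.' pass, move up to (4,5)
Step 10: enter (4,5), '.' pass, move up to (3,5)
Step 11: enter (3,5), '.' pass, move up to (2,5)
Step 12: enter (2,5), '\' deflects up->left, move left to (2,4)
Step 13: enter (2,4), '.' pass, move left to (2,3)
Step 14: enter (2,3), '.' pass, move left to (2,2)
Step 15: enter (2,2), '.' pass, move left to (2,1)
Step 16: enter (2,1), '.' pass, move left to (2,0)
Step 17: enter (2,0), '.' pass, move left to (2,-1)
Step 18: at (2,-1) — EXIT via left edge, pos 2
Distinct cells visited: 17 (path length 17)

Answer: 17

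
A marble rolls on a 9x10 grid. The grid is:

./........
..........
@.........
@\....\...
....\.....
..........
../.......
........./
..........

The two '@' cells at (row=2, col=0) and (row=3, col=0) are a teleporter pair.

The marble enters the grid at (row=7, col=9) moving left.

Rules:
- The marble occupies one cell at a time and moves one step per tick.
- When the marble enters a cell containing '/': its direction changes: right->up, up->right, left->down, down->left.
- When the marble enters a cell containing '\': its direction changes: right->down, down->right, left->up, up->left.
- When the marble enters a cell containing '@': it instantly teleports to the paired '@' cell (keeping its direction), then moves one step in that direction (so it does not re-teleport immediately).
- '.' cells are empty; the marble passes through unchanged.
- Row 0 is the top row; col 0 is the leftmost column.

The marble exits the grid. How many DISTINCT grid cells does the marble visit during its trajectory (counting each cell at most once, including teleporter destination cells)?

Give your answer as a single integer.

Answer: 2

Derivation:
Step 1: enter (7,9), '/' deflects left->down, move down to (8,9)
Step 2: enter (8,9), '.' pass, move down to (9,9)
Step 3: at (9,9) — EXIT via bottom edge, pos 9
Distinct cells visited: 2 (path length 2)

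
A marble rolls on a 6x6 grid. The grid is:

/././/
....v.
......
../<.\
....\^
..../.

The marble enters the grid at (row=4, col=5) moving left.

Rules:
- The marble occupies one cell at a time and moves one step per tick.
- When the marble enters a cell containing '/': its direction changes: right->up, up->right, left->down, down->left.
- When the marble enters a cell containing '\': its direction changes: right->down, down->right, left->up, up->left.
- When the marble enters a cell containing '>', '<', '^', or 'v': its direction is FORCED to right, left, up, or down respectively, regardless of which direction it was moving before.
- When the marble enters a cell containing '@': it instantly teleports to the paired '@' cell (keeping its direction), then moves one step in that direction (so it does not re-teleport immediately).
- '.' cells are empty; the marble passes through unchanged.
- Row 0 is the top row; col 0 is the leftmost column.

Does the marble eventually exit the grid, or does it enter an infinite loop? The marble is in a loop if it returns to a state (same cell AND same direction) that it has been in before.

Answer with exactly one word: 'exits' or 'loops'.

Answer: exits

Derivation:
Step 1: enter (4,5), '^' forces left->up, move up to (3,5)
Step 2: enter (3,5), '\' deflects up->left, move left to (3,4)
Step 3: enter (3,4), '.' pass, move left to (3,3)
Step 4: enter (3,3), '<' forces left->left, move left to (3,2)
Step 5: enter (3,2), '/' deflects left->down, move down to (4,2)
Step 6: enter (4,2), '.' pass, move down to (5,2)
Step 7: enter (5,2), '.' pass, move down to (6,2)
Step 8: at (6,2) — EXIT via bottom edge, pos 2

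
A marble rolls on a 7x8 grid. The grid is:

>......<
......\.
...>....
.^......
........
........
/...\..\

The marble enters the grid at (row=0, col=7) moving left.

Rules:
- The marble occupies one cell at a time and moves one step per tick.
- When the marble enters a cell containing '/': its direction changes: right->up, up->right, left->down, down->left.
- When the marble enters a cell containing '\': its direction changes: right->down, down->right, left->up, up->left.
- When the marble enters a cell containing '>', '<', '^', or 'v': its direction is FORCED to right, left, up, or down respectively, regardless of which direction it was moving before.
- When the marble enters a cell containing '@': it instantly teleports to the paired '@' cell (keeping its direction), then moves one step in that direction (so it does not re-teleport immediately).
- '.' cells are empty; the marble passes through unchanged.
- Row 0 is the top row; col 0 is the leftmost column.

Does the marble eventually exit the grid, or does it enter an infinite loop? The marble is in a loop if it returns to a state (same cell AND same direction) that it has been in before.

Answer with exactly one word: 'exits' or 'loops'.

Answer: loops

Derivation:
Step 1: enter (0,7), '<' forces left->left, move left to (0,6)
Step 2: enter (0,6), '.' pass, move left to (0,5)
Step 3: enter (0,5), '.' pass, move left to (0,4)
Step 4: enter (0,4), '.' pass, move left to (0,3)
Step 5: enter (0,3), '.' pass, move left to (0,2)
Step 6: enter (0,2), '.' pass, move left to (0,1)
Step 7: enter (0,1), '.' pass, move left to (0,0)
Step 8: enter (0,0), '>' forces left->right, move right to (0,1)
Step 9: enter (0,1), '.' pass, move right to (0,2)
Step 10: enter (0,2), '.' pass, move right to (0,3)
Step 11: enter (0,3), '.' pass, move right to (0,4)
Step 12: enter (0,4), '.' pass, move right to (0,5)
Step 13: enter (0,5), '.' pass, move right to (0,6)
Step 14: enter (0,6), '.' pass, move right to (0,7)
Step 15: enter (0,7), '<' forces right->left, move left to (0,6)
Step 16: at (0,6) dir=left — LOOP DETECTED (seen before)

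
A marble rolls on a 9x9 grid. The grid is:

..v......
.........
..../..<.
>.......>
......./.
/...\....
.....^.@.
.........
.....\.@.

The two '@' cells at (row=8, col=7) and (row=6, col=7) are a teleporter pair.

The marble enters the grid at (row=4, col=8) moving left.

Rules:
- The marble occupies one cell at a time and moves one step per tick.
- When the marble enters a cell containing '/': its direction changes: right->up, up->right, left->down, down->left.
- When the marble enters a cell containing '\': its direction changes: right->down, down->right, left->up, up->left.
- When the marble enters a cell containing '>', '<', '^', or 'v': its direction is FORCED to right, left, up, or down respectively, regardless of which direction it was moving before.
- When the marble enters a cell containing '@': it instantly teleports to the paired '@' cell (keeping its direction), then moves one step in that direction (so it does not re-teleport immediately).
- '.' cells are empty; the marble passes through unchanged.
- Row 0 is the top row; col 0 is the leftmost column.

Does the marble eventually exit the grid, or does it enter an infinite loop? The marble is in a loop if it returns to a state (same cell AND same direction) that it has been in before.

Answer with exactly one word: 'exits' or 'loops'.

Answer: exits

Derivation:
Step 1: enter (4,8), '.' pass, move left to (4,7)
Step 2: enter (4,7), '/' deflects left->down, move down to (5,7)
Step 3: enter (5,7), '.' pass, move down to (6,7)
Step 4: enter (6,7), '@' teleport (6,7)->(8,7), also enter (8,7), move down to (9,7)
Step 5: at (9,7) — EXIT via bottom edge, pos 7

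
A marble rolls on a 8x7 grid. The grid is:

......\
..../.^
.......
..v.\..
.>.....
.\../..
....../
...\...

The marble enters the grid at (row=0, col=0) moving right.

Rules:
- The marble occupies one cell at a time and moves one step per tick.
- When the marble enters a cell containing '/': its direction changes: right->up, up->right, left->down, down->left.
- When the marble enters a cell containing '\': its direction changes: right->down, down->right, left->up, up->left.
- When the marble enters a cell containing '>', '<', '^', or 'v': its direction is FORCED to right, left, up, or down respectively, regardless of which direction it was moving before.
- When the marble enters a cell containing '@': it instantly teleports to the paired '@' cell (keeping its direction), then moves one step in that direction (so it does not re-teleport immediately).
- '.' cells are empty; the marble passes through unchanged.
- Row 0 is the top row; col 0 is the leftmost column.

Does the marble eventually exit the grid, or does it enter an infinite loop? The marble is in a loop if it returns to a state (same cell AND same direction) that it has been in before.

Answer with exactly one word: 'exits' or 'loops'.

Answer: exits

Derivation:
Step 1: enter (0,0), '.' pass, move right to (0,1)
Step 2: enter (0,1), '.' pass, move right to (0,2)
Step 3: enter (0,2), '.' pass, move right to (0,3)
Step 4: enter (0,3), '.' pass, move right to (0,4)
Step 5: enter (0,4), '.' pass, move right to (0,5)
Step 6: enter (0,5), '.' pass, move right to (0,6)
Step 7: enter (0,6), '\' deflects right->down, move down to (1,6)
Step 8: enter (1,6), '^' forces down->up, move up to (0,6)
Step 9: enter (0,6), '\' deflects up->left, move left to (0,5)
Step 10: enter (0,5), '.' pass, move left to (0,4)
Step 11: enter (0,4), '.' pass, move left to (0,3)
Step 12: enter (0,3), '.' pass, move left to (0,2)
Step 13: enter (0,2), '.' pass, move left to (0,1)
Step 14: enter (0,1), '.' pass, move left to (0,0)
Step 15: enter (0,0), '.' pass, move left to (0,-1)
Step 16: at (0,-1) — EXIT via left edge, pos 0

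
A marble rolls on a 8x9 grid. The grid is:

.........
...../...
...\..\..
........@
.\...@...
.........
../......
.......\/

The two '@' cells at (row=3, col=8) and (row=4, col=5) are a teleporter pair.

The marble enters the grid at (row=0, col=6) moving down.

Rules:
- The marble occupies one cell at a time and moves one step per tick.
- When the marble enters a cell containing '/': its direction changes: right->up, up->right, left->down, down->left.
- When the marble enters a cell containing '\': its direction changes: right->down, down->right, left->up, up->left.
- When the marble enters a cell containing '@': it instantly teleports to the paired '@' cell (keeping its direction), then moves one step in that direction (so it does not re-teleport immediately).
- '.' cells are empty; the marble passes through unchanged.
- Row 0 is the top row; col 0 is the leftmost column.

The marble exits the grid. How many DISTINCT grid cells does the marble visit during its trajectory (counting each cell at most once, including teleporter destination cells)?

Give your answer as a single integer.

Answer: 5

Derivation:
Step 1: enter (0,6), '.' pass, move down to (1,6)
Step 2: enter (1,6), '.' pass, move down to (2,6)
Step 3: enter (2,6), '\' deflects down->right, move right to (2,7)
Step 4: enter (2,7), '.' pass, move right to (2,8)
Step 5: enter (2,8), '.' pass, move right to (2,9)
Step 6: at (2,9) — EXIT via right edge, pos 2
Distinct cells visited: 5 (path length 5)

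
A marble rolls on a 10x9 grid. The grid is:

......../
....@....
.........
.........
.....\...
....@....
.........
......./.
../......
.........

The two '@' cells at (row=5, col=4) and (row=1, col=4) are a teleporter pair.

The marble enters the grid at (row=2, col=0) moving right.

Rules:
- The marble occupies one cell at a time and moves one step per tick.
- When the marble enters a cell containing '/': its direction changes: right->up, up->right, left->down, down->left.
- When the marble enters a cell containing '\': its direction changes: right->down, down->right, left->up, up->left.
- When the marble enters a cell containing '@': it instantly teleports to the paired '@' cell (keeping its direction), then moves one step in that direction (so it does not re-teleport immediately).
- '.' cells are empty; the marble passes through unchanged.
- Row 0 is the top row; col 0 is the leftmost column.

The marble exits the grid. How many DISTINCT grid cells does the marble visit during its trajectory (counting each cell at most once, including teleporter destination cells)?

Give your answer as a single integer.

Step 1: enter (2,0), '.' pass, move right to (2,1)
Step 2: enter (2,1), '.' pass, move right to (2,2)
Step 3: enter (2,2), '.' pass, move right to (2,3)
Step 4: enter (2,3), '.' pass, move right to (2,4)
Step 5: enter (2,4), '.' pass, move right to (2,5)
Step 6: enter (2,5), '.' pass, move right to (2,6)
Step 7: enter (2,6), '.' pass, move right to (2,7)
Step 8: enter (2,7), '.' pass, move right to (2,8)
Step 9: enter (2,8), '.' pass, move right to (2,9)
Step 10: at (2,9) — EXIT via right edge, pos 2
Distinct cells visited: 9 (path length 9)

Answer: 9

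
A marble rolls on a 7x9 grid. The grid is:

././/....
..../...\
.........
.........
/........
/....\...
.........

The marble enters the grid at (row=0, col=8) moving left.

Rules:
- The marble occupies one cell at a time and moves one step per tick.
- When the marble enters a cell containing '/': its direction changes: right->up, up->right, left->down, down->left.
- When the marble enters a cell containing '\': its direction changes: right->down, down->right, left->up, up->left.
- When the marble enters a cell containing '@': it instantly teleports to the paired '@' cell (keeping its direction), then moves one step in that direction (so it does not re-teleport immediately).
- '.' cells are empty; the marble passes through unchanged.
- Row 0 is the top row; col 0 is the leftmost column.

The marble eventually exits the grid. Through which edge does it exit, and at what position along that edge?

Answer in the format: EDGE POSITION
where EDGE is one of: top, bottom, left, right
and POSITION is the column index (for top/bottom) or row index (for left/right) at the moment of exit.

Answer: left 1

Derivation:
Step 1: enter (0,8), '.' pass, move left to (0,7)
Step 2: enter (0,7), '.' pass, move left to (0,6)
Step 3: enter (0,6), '.' pass, move left to (0,5)
Step 4: enter (0,5), '.' pass, move left to (0,4)
Step 5: enter (0,4), '/' deflects left->down, move down to (1,4)
Step 6: enter (1,4), '/' deflects down->left, move left to (1,3)
Step 7: enter (1,3), '.' pass, move left to (1,2)
Step 8: enter (1,2), '.' pass, move left to (1,1)
Step 9: enter (1,1), '.' pass, move left to (1,0)
Step 10: enter (1,0), '.' pass, move left to (1,-1)
Step 11: at (1,-1) — EXIT via left edge, pos 1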